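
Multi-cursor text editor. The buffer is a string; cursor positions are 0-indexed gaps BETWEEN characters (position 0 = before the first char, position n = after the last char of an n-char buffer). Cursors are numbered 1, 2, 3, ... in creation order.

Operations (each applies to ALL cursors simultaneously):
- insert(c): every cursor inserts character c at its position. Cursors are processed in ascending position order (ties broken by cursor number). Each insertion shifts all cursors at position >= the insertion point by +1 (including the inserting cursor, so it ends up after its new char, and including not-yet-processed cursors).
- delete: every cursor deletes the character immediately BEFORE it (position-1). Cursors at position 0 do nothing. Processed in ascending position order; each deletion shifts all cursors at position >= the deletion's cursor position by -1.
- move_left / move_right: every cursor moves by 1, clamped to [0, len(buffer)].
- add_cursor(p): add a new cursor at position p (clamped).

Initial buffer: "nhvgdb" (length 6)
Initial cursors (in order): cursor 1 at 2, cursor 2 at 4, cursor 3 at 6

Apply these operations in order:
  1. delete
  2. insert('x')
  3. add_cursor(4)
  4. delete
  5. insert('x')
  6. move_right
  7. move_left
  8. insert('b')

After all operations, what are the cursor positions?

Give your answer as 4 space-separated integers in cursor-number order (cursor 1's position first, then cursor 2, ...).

After op 1 (delete): buffer="nvd" (len 3), cursors c1@1 c2@2 c3@3, authorship ...
After op 2 (insert('x')): buffer="nxvxdx" (len 6), cursors c1@2 c2@4 c3@6, authorship .1.2.3
After op 3 (add_cursor(4)): buffer="nxvxdx" (len 6), cursors c1@2 c2@4 c4@4 c3@6, authorship .1.2.3
After op 4 (delete): buffer="nd" (len 2), cursors c1@1 c2@1 c4@1 c3@2, authorship ..
After op 5 (insert('x')): buffer="nxxxdx" (len 6), cursors c1@4 c2@4 c4@4 c3@6, authorship .124.3
After op 6 (move_right): buffer="nxxxdx" (len 6), cursors c1@5 c2@5 c4@5 c3@6, authorship .124.3
After op 7 (move_left): buffer="nxxxdx" (len 6), cursors c1@4 c2@4 c4@4 c3@5, authorship .124.3
After op 8 (insert('b')): buffer="nxxxbbbdbx" (len 10), cursors c1@7 c2@7 c4@7 c3@9, authorship .124124.33

Answer: 7 7 9 7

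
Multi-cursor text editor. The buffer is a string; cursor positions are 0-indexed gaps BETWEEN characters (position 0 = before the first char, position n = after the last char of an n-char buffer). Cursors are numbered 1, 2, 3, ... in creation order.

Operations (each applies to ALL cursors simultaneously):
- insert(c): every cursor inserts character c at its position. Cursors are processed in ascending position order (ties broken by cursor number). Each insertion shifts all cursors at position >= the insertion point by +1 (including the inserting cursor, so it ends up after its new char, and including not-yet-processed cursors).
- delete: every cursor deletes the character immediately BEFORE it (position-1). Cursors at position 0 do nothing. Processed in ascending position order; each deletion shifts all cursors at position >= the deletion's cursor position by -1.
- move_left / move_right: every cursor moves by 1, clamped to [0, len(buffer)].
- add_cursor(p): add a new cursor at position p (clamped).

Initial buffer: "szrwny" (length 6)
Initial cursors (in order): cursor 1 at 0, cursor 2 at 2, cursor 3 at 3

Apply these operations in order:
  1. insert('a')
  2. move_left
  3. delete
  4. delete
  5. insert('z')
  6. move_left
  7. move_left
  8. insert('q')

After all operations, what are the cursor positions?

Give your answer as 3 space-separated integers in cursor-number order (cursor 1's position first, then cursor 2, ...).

After op 1 (insert('a')): buffer="aszarawny" (len 9), cursors c1@1 c2@4 c3@6, authorship 1..2.3...
After op 2 (move_left): buffer="aszarawny" (len 9), cursors c1@0 c2@3 c3@5, authorship 1..2.3...
After op 3 (delete): buffer="asaawny" (len 7), cursors c1@0 c2@2 c3@3, authorship 1.23...
After op 4 (delete): buffer="aawny" (len 5), cursors c1@0 c2@1 c3@1, authorship 13...
After op 5 (insert('z')): buffer="zazzawny" (len 8), cursors c1@1 c2@4 c3@4, authorship 11233...
After op 6 (move_left): buffer="zazzawny" (len 8), cursors c1@0 c2@3 c3@3, authorship 11233...
After op 7 (move_left): buffer="zazzawny" (len 8), cursors c1@0 c2@2 c3@2, authorship 11233...
After op 8 (insert('q')): buffer="qzaqqzzawny" (len 11), cursors c1@1 c2@5 c3@5, authorship 11123233...

Answer: 1 5 5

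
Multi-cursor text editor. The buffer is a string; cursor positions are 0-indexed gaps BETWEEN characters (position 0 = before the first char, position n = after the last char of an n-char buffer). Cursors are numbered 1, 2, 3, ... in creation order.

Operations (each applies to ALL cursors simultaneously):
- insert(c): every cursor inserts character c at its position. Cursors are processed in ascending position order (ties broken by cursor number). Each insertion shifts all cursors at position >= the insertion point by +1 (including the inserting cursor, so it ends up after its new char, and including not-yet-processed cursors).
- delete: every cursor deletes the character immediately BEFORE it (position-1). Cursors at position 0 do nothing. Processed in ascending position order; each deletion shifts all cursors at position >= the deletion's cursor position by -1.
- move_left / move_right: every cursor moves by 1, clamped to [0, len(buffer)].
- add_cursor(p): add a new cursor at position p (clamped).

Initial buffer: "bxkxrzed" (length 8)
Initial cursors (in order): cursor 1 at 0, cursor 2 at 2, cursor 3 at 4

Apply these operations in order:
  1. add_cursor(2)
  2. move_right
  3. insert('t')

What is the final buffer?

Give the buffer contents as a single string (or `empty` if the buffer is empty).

After op 1 (add_cursor(2)): buffer="bxkxrzed" (len 8), cursors c1@0 c2@2 c4@2 c3@4, authorship ........
After op 2 (move_right): buffer="bxkxrzed" (len 8), cursors c1@1 c2@3 c4@3 c3@5, authorship ........
After op 3 (insert('t')): buffer="btxkttxrtzed" (len 12), cursors c1@2 c2@6 c4@6 c3@9, authorship .1..24..3...

Answer: btxkttxrtzed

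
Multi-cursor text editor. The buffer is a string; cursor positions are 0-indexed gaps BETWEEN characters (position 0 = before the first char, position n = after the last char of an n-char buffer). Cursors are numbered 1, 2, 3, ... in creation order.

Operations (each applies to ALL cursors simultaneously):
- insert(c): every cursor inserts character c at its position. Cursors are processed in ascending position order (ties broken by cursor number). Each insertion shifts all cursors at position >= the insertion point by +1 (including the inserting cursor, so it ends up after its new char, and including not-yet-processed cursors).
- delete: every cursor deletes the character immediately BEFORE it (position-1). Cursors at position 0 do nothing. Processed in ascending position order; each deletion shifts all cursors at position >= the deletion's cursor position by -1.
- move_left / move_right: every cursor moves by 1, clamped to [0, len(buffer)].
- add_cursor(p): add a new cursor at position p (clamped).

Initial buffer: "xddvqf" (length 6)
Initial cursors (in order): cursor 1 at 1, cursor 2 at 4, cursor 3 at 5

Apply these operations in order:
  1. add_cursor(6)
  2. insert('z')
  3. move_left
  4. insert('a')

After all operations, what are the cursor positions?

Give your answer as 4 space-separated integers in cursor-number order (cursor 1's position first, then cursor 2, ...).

Answer: 2 7 10 13

Derivation:
After op 1 (add_cursor(6)): buffer="xddvqf" (len 6), cursors c1@1 c2@4 c3@5 c4@6, authorship ......
After op 2 (insert('z')): buffer="xzddvzqzfz" (len 10), cursors c1@2 c2@6 c3@8 c4@10, authorship .1...2.3.4
After op 3 (move_left): buffer="xzddvzqzfz" (len 10), cursors c1@1 c2@5 c3@7 c4@9, authorship .1...2.3.4
After op 4 (insert('a')): buffer="xazddvazqazfaz" (len 14), cursors c1@2 c2@7 c3@10 c4@13, authorship .11...22.33.44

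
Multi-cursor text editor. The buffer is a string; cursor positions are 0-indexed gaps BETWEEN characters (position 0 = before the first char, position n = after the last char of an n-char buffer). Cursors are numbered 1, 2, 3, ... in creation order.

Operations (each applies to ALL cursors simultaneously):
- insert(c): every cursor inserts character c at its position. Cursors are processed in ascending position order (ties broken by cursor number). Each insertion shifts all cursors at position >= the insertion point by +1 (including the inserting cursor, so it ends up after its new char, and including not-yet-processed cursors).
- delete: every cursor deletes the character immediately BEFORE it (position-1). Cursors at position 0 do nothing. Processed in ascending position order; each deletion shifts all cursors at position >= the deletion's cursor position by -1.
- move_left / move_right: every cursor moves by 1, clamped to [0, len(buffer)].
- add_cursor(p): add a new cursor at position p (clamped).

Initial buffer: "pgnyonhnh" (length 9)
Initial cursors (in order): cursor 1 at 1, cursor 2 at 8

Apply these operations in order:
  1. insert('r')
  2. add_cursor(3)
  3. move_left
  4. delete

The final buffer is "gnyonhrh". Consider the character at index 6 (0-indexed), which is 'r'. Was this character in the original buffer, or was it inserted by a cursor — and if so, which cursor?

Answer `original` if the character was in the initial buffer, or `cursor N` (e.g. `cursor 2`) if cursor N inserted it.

Answer: cursor 2

Derivation:
After op 1 (insert('r')): buffer="prgnyonhnrh" (len 11), cursors c1@2 c2@10, authorship .1.......2.
After op 2 (add_cursor(3)): buffer="prgnyonhnrh" (len 11), cursors c1@2 c3@3 c2@10, authorship .1.......2.
After op 3 (move_left): buffer="prgnyonhnrh" (len 11), cursors c1@1 c3@2 c2@9, authorship .1.......2.
After op 4 (delete): buffer="gnyonhrh" (len 8), cursors c1@0 c3@0 c2@6, authorship ......2.
Authorship (.=original, N=cursor N): . . . . . . 2 .
Index 6: author = 2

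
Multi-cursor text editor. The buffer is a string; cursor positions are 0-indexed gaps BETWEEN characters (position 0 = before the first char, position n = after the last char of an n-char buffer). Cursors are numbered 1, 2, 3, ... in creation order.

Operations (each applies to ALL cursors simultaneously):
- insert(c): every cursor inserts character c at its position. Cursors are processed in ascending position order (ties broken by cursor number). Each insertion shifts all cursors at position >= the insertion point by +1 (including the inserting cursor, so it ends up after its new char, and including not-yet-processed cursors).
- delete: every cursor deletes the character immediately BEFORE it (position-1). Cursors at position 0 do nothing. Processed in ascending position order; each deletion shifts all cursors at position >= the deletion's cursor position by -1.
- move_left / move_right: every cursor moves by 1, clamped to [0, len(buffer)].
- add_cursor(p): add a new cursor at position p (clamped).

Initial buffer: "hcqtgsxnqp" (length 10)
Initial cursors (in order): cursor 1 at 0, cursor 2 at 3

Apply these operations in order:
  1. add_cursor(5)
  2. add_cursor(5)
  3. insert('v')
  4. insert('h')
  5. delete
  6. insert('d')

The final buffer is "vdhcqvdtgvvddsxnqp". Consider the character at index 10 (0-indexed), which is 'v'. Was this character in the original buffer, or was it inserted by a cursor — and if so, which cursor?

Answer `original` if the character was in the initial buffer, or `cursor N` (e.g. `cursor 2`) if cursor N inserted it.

After op 1 (add_cursor(5)): buffer="hcqtgsxnqp" (len 10), cursors c1@0 c2@3 c3@5, authorship ..........
After op 2 (add_cursor(5)): buffer="hcqtgsxnqp" (len 10), cursors c1@0 c2@3 c3@5 c4@5, authorship ..........
After op 3 (insert('v')): buffer="vhcqvtgvvsxnqp" (len 14), cursors c1@1 c2@5 c3@9 c4@9, authorship 1...2..34.....
After op 4 (insert('h')): buffer="vhhcqvhtgvvhhsxnqp" (len 18), cursors c1@2 c2@7 c3@13 c4@13, authorship 11...22..3434.....
After op 5 (delete): buffer="vhcqvtgvvsxnqp" (len 14), cursors c1@1 c2@5 c3@9 c4@9, authorship 1...2..34.....
After op 6 (insert('d')): buffer="vdhcqvdtgvvddsxnqp" (len 18), cursors c1@2 c2@7 c3@13 c4@13, authorship 11...22..3434.....
Authorship (.=original, N=cursor N): 1 1 . . . 2 2 . . 3 4 3 4 . . . . .
Index 10: author = 4

Answer: cursor 4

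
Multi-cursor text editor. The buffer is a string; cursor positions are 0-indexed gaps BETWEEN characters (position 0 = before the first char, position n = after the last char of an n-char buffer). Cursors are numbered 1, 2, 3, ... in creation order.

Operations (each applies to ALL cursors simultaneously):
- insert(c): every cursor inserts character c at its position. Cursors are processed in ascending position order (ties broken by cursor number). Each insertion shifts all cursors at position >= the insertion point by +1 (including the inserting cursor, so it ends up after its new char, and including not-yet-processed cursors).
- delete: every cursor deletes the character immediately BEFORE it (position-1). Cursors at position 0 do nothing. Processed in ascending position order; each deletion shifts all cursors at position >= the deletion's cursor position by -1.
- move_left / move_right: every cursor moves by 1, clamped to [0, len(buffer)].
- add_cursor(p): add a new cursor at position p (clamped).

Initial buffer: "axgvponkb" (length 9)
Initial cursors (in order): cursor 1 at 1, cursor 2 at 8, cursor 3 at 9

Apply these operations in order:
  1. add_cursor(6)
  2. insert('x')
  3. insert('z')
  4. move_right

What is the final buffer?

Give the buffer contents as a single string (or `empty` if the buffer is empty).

Answer: axzxgvpoxznkxzbxz

Derivation:
After op 1 (add_cursor(6)): buffer="axgvponkb" (len 9), cursors c1@1 c4@6 c2@8 c3@9, authorship .........
After op 2 (insert('x')): buffer="axxgvpoxnkxbx" (len 13), cursors c1@2 c4@8 c2@11 c3@13, authorship .1.....4..2.3
After op 3 (insert('z')): buffer="axzxgvpoxznkxzbxz" (len 17), cursors c1@3 c4@10 c2@14 c3@17, authorship .11.....44..22.33
After op 4 (move_right): buffer="axzxgvpoxznkxzbxz" (len 17), cursors c1@4 c4@11 c2@15 c3@17, authorship .11.....44..22.33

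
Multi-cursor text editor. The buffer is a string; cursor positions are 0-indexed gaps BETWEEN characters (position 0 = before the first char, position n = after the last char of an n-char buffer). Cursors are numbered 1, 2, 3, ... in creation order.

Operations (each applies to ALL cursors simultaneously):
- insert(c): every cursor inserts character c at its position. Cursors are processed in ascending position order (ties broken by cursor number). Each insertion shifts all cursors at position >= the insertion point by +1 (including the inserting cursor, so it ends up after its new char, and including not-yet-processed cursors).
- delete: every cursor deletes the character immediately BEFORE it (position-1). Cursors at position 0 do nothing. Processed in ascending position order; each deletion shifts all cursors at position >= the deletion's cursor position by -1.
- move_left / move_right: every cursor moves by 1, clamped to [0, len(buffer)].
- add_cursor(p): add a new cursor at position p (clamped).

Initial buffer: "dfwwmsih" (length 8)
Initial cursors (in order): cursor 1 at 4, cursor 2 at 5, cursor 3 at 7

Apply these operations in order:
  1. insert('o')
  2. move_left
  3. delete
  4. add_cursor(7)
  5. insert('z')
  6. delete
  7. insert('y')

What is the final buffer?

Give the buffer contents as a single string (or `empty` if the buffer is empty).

Answer: dfwyoyosyoyh

Derivation:
After op 1 (insert('o')): buffer="dfwwomosioh" (len 11), cursors c1@5 c2@7 c3@10, authorship ....1.2..3.
After op 2 (move_left): buffer="dfwwomosioh" (len 11), cursors c1@4 c2@6 c3@9, authorship ....1.2..3.
After op 3 (delete): buffer="dfwoosoh" (len 8), cursors c1@3 c2@4 c3@6, authorship ...12.3.
After op 4 (add_cursor(7)): buffer="dfwoosoh" (len 8), cursors c1@3 c2@4 c3@6 c4@7, authorship ...12.3.
After op 5 (insert('z')): buffer="dfwzozoszozh" (len 12), cursors c1@4 c2@6 c3@9 c4@11, authorship ...1122.334.
After op 6 (delete): buffer="dfwoosoh" (len 8), cursors c1@3 c2@4 c3@6 c4@7, authorship ...12.3.
After op 7 (insert('y')): buffer="dfwyoyosyoyh" (len 12), cursors c1@4 c2@6 c3@9 c4@11, authorship ...1122.334.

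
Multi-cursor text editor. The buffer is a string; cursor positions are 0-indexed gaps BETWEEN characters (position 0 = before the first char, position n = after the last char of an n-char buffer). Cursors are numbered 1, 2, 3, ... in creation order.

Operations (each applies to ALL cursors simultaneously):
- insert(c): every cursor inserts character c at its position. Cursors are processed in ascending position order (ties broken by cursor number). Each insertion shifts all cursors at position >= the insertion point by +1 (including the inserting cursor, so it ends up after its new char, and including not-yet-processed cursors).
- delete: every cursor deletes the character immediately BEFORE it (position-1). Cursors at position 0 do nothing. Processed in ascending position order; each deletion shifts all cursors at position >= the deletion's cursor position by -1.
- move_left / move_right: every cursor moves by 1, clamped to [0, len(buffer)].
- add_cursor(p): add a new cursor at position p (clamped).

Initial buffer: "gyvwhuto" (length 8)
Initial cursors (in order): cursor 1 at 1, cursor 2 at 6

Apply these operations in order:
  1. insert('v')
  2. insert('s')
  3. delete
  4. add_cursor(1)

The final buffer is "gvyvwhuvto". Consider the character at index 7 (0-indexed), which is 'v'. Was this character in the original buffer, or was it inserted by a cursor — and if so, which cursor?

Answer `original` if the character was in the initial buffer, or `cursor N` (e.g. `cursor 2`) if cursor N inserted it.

After op 1 (insert('v')): buffer="gvyvwhuvto" (len 10), cursors c1@2 c2@8, authorship .1.....2..
After op 2 (insert('s')): buffer="gvsyvwhuvsto" (len 12), cursors c1@3 c2@10, authorship .11.....22..
After op 3 (delete): buffer="gvyvwhuvto" (len 10), cursors c1@2 c2@8, authorship .1.....2..
After op 4 (add_cursor(1)): buffer="gvyvwhuvto" (len 10), cursors c3@1 c1@2 c2@8, authorship .1.....2..
Authorship (.=original, N=cursor N): . 1 . . . . . 2 . .
Index 7: author = 2

Answer: cursor 2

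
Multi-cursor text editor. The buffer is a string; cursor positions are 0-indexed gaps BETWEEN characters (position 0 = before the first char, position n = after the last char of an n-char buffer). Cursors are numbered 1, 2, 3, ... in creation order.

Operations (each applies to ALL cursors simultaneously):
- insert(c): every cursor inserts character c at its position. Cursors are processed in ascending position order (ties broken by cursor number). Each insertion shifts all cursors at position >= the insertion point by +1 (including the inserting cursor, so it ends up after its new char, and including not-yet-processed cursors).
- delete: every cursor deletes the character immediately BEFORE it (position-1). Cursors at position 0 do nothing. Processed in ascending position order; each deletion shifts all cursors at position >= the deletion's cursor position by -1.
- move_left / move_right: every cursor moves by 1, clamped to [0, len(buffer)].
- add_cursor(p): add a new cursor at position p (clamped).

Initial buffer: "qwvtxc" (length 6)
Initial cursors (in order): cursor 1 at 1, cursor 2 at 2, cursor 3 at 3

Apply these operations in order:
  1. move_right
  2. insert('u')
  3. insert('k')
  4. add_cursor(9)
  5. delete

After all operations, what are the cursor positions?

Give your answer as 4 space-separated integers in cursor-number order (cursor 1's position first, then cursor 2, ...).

After op 1 (move_right): buffer="qwvtxc" (len 6), cursors c1@2 c2@3 c3@4, authorship ......
After op 2 (insert('u')): buffer="qwuvutuxc" (len 9), cursors c1@3 c2@5 c3@7, authorship ..1.2.3..
After op 3 (insert('k')): buffer="qwukvuktukxc" (len 12), cursors c1@4 c2@7 c3@10, authorship ..11.22.33..
After op 4 (add_cursor(9)): buffer="qwukvuktukxc" (len 12), cursors c1@4 c2@7 c4@9 c3@10, authorship ..11.22.33..
After op 5 (delete): buffer="qwuvutxc" (len 8), cursors c1@3 c2@5 c3@6 c4@6, authorship ..1.2...

Answer: 3 5 6 6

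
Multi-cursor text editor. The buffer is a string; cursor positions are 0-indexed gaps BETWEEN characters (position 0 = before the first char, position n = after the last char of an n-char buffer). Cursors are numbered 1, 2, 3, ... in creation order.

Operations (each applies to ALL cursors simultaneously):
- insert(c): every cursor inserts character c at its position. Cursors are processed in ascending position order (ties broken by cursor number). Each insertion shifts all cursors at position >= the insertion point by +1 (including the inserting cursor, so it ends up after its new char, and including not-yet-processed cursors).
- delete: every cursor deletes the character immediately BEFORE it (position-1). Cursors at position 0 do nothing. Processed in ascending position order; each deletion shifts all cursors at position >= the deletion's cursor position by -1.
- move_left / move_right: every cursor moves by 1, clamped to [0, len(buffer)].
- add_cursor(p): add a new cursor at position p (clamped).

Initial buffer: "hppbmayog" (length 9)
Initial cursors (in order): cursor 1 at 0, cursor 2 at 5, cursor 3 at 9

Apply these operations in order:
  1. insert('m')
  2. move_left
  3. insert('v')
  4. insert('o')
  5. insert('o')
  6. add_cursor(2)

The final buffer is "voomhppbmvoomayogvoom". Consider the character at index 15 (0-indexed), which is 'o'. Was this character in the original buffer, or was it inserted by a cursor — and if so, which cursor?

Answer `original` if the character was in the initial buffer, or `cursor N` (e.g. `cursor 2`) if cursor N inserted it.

After op 1 (insert('m')): buffer="mhppbmmayogm" (len 12), cursors c1@1 c2@7 c3@12, authorship 1.....2....3
After op 2 (move_left): buffer="mhppbmmayogm" (len 12), cursors c1@0 c2@6 c3@11, authorship 1.....2....3
After op 3 (insert('v')): buffer="vmhppbmvmayogvm" (len 15), cursors c1@1 c2@8 c3@14, authorship 11.....22....33
After op 4 (insert('o')): buffer="vomhppbmvomayogvom" (len 18), cursors c1@2 c2@10 c3@17, authorship 111.....222....333
After op 5 (insert('o')): buffer="voomhppbmvoomayogvoom" (len 21), cursors c1@3 c2@12 c3@20, authorship 1111.....2222....3333
After op 6 (add_cursor(2)): buffer="voomhppbmvoomayogvoom" (len 21), cursors c4@2 c1@3 c2@12 c3@20, authorship 1111.....2222....3333
Authorship (.=original, N=cursor N): 1 1 1 1 . . . . . 2 2 2 2 . . . . 3 3 3 3
Index 15: author = original

Answer: original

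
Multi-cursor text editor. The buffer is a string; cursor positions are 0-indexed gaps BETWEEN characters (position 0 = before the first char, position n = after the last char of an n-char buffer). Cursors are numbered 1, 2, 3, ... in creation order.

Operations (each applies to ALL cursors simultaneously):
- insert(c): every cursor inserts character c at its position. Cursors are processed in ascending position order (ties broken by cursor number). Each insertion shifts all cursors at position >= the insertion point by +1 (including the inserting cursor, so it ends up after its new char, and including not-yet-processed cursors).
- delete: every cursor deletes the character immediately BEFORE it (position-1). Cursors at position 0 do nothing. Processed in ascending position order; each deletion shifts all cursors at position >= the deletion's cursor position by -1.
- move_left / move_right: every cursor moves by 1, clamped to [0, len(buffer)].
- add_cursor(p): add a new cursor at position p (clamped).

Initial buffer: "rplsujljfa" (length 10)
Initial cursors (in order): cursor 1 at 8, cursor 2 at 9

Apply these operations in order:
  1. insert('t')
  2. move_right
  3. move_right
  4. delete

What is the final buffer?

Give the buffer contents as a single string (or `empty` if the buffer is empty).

After op 1 (insert('t')): buffer="rplsujljtfta" (len 12), cursors c1@9 c2@11, authorship ........1.2.
After op 2 (move_right): buffer="rplsujljtfta" (len 12), cursors c1@10 c2@12, authorship ........1.2.
After op 3 (move_right): buffer="rplsujljtfta" (len 12), cursors c1@11 c2@12, authorship ........1.2.
After op 4 (delete): buffer="rplsujljtf" (len 10), cursors c1@10 c2@10, authorship ........1.

Answer: rplsujljtf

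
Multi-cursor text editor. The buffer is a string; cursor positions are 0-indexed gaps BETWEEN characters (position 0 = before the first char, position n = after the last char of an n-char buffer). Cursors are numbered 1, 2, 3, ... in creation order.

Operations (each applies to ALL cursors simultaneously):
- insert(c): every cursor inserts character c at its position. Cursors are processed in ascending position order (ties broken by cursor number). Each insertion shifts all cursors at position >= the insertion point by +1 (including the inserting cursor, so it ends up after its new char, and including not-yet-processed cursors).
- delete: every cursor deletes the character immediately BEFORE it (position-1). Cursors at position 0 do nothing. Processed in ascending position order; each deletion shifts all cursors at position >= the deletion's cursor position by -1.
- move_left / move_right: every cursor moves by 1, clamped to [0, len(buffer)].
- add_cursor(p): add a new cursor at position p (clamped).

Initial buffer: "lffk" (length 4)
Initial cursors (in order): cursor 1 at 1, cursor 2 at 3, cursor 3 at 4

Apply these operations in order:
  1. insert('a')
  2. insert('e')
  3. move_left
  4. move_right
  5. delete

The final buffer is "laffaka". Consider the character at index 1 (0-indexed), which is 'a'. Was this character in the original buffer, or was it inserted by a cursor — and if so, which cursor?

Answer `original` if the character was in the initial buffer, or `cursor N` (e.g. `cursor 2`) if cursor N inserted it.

After op 1 (insert('a')): buffer="laffaka" (len 7), cursors c1@2 c2@5 c3@7, authorship .1..2.3
After op 2 (insert('e')): buffer="laeffaekae" (len 10), cursors c1@3 c2@7 c3@10, authorship .11..22.33
After op 3 (move_left): buffer="laeffaekae" (len 10), cursors c1@2 c2@6 c3@9, authorship .11..22.33
After op 4 (move_right): buffer="laeffaekae" (len 10), cursors c1@3 c2@7 c3@10, authorship .11..22.33
After op 5 (delete): buffer="laffaka" (len 7), cursors c1@2 c2@5 c3@7, authorship .1..2.3
Authorship (.=original, N=cursor N): . 1 . . 2 . 3
Index 1: author = 1

Answer: cursor 1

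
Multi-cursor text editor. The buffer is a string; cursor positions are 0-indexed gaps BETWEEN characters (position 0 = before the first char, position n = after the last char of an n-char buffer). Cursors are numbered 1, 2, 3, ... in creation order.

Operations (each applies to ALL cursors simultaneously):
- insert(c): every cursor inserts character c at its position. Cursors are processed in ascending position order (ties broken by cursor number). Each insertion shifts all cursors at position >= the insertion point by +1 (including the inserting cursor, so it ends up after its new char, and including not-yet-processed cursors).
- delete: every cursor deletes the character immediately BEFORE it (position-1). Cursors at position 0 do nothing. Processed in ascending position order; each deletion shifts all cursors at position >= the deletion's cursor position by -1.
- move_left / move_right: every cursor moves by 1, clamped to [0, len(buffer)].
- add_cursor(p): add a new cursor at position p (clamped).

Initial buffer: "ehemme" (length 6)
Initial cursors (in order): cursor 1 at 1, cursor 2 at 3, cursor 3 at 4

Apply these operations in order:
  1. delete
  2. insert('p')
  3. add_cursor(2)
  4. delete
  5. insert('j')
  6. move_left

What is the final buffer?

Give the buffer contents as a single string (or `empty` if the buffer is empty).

Answer: jjjjme

Derivation:
After op 1 (delete): buffer="hme" (len 3), cursors c1@0 c2@1 c3@1, authorship ...
After op 2 (insert('p')): buffer="phppme" (len 6), cursors c1@1 c2@4 c3@4, authorship 1.23..
After op 3 (add_cursor(2)): buffer="phppme" (len 6), cursors c1@1 c4@2 c2@4 c3@4, authorship 1.23..
After op 4 (delete): buffer="me" (len 2), cursors c1@0 c2@0 c3@0 c4@0, authorship ..
After op 5 (insert('j')): buffer="jjjjme" (len 6), cursors c1@4 c2@4 c3@4 c4@4, authorship 1234..
After op 6 (move_left): buffer="jjjjme" (len 6), cursors c1@3 c2@3 c3@3 c4@3, authorship 1234..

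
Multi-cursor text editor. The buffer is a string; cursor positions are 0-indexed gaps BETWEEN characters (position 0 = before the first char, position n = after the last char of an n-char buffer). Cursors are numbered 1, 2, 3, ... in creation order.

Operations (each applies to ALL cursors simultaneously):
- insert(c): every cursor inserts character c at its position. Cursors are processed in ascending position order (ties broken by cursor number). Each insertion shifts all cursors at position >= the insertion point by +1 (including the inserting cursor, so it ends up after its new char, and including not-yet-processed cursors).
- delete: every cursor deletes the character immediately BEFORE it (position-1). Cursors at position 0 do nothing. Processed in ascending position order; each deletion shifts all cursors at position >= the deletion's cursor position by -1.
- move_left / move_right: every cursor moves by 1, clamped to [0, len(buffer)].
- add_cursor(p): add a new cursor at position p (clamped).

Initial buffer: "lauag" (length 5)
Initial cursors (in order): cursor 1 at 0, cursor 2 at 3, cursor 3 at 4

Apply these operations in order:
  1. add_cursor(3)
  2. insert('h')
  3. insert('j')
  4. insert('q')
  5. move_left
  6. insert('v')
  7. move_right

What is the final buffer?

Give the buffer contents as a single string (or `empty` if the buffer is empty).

After op 1 (add_cursor(3)): buffer="lauag" (len 5), cursors c1@0 c2@3 c4@3 c3@4, authorship .....
After op 2 (insert('h')): buffer="hlauhhahg" (len 9), cursors c1@1 c2@6 c4@6 c3@8, authorship 1...24.3.
After op 3 (insert('j')): buffer="hjlauhhjjahjg" (len 13), cursors c1@2 c2@9 c4@9 c3@12, authorship 11...2424.33.
After op 4 (insert('q')): buffer="hjqlauhhjjqqahjqg" (len 17), cursors c1@3 c2@12 c4@12 c3@16, authorship 111...242424.333.
After op 5 (move_left): buffer="hjqlauhhjjqqahjqg" (len 17), cursors c1@2 c2@11 c4@11 c3@15, authorship 111...242424.333.
After op 6 (insert('v')): buffer="hjvqlauhhjjqvvqahjvqg" (len 21), cursors c1@3 c2@14 c4@14 c3@19, authorship 1111...24242244.3333.
After op 7 (move_right): buffer="hjvqlauhhjjqvvqahjvqg" (len 21), cursors c1@4 c2@15 c4@15 c3@20, authorship 1111...24242244.3333.

Answer: hjvqlauhhjjqvvqahjvqg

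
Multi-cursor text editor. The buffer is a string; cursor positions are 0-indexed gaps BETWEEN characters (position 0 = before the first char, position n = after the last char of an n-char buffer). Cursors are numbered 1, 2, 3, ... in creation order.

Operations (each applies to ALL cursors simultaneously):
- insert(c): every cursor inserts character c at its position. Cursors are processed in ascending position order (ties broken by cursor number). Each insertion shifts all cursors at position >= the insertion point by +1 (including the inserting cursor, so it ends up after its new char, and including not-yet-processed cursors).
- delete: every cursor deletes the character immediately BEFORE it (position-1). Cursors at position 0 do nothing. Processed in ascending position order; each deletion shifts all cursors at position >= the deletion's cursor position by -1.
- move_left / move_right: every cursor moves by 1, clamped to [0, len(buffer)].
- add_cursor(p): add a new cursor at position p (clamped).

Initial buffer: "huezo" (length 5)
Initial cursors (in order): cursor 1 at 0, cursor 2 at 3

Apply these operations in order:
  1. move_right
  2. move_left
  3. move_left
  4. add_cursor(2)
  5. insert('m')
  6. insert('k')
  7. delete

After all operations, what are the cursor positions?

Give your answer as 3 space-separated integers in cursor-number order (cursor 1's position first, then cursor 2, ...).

After op 1 (move_right): buffer="huezo" (len 5), cursors c1@1 c2@4, authorship .....
After op 2 (move_left): buffer="huezo" (len 5), cursors c1@0 c2@3, authorship .....
After op 3 (move_left): buffer="huezo" (len 5), cursors c1@0 c2@2, authorship .....
After op 4 (add_cursor(2)): buffer="huezo" (len 5), cursors c1@0 c2@2 c3@2, authorship .....
After op 5 (insert('m')): buffer="mhummezo" (len 8), cursors c1@1 c2@5 c3@5, authorship 1..23...
After op 6 (insert('k')): buffer="mkhummkkezo" (len 11), cursors c1@2 c2@8 c3@8, authorship 11..2323...
After op 7 (delete): buffer="mhummezo" (len 8), cursors c1@1 c2@5 c3@5, authorship 1..23...

Answer: 1 5 5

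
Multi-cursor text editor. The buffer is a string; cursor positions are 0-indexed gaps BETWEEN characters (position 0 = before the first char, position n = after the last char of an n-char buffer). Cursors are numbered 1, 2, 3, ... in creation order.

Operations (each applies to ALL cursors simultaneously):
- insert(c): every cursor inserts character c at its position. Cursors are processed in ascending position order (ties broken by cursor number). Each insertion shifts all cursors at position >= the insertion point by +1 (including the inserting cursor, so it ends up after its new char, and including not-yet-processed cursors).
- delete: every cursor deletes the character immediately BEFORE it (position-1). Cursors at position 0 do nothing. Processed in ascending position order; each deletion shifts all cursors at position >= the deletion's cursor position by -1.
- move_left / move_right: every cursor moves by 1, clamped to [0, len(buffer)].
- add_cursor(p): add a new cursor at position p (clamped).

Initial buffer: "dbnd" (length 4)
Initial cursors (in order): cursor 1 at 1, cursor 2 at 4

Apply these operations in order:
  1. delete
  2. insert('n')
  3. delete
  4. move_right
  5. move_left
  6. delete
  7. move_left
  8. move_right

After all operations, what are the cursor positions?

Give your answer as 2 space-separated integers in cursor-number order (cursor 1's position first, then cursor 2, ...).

After op 1 (delete): buffer="bn" (len 2), cursors c1@0 c2@2, authorship ..
After op 2 (insert('n')): buffer="nbnn" (len 4), cursors c1@1 c2@4, authorship 1..2
After op 3 (delete): buffer="bn" (len 2), cursors c1@0 c2@2, authorship ..
After op 4 (move_right): buffer="bn" (len 2), cursors c1@1 c2@2, authorship ..
After op 5 (move_left): buffer="bn" (len 2), cursors c1@0 c2@1, authorship ..
After op 6 (delete): buffer="n" (len 1), cursors c1@0 c2@0, authorship .
After op 7 (move_left): buffer="n" (len 1), cursors c1@0 c2@0, authorship .
After op 8 (move_right): buffer="n" (len 1), cursors c1@1 c2@1, authorship .

Answer: 1 1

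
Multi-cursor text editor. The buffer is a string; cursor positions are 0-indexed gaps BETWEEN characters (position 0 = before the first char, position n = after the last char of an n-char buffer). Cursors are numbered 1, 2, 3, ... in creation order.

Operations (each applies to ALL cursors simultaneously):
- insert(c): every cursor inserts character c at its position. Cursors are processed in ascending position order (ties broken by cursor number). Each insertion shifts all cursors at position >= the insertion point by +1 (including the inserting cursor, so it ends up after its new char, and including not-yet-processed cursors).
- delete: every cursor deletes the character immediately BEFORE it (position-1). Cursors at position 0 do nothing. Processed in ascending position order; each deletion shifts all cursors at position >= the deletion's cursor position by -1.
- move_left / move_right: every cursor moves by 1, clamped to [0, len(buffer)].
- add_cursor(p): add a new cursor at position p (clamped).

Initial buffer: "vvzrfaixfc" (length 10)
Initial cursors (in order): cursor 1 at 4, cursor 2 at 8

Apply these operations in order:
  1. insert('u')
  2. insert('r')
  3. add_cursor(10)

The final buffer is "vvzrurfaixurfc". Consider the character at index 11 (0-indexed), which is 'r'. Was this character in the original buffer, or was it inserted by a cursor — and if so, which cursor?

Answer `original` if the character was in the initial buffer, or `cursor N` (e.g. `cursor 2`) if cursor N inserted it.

Answer: cursor 2

Derivation:
After op 1 (insert('u')): buffer="vvzrufaixufc" (len 12), cursors c1@5 c2@10, authorship ....1....2..
After op 2 (insert('r')): buffer="vvzrurfaixurfc" (len 14), cursors c1@6 c2@12, authorship ....11....22..
After op 3 (add_cursor(10)): buffer="vvzrurfaixurfc" (len 14), cursors c1@6 c3@10 c2@12, authorship ....11....22..
Authorship (.=original, N=cursor N): . . . . 1 1 . . . . 2 2 . .
Index 11: author = 2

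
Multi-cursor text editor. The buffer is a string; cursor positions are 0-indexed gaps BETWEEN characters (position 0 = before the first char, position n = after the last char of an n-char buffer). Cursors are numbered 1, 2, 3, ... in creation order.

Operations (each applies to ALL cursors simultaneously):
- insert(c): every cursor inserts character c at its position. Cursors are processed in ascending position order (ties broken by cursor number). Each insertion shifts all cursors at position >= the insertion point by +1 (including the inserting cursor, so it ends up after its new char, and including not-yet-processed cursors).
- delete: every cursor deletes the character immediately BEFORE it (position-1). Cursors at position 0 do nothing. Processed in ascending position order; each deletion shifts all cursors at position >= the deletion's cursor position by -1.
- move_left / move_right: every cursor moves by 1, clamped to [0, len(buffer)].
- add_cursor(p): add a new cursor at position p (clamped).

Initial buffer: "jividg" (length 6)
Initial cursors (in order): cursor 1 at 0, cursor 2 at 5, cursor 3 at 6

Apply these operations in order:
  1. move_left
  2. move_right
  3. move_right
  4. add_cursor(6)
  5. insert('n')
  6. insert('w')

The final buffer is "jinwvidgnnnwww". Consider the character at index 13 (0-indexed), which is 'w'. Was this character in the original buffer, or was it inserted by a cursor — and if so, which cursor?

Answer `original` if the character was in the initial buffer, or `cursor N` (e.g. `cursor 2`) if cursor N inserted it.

After op 1 (move_left): buffer="jividg" (len 6), cursors c1@0 c2@4 c3@5, authorship ......
After op 2 (move_right): buffer="jividg" (len 6), cursors c1@1 c2@5 c3@6, authorship ......
After op 3 (move_right): buffer="jividg" (len 6), cursors c1@2 c2@6 c3@6, authorship ......
After op 4 (add_cursor(6)): buffer="jividg" (len 6), cursors c1@2 c2@6 c3@6 c4@6, authorship ......
After op 5 (insert('n')): buffer="jinvidgnnn" (len 10), cursors c1@3 c2@10 c3@10 c4@10, authorship ..1....234
After op 6 (insert('w')): buffer="jinwvidgnnnwww" (len 14), cursors c1@4 c2@14 c3@14 c4@14, authorship ..11....234234
Authorship (.=original, N=cursor N): . . 1 1 . . . . 2 3 4 2 3 4
Index 13: author = 4

Answer: cursor 4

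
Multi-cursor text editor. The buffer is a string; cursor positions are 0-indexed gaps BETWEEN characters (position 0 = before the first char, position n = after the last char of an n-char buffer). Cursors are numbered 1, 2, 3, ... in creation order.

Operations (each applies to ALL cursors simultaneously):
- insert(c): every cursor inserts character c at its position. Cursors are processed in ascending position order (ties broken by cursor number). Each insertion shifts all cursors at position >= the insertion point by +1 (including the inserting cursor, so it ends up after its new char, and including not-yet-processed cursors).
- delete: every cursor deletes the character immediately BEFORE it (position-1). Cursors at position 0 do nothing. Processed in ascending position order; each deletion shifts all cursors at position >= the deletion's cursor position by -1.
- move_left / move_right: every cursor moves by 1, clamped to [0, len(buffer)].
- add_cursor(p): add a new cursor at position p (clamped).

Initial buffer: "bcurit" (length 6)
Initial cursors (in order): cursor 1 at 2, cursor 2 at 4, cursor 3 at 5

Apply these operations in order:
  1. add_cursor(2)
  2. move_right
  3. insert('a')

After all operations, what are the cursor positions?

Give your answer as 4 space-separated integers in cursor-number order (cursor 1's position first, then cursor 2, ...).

Answer: 5 8 10 5

Derivation:
After op 1 (add_cursor(2)): buffer="bcurit" (len 6), cursors c1@2 c4@2 c2@4 c3@5, authorship ......
After op 2 (move_right): buffer="bcurit" (len 6), cursors c1@3 c4@3 c2@5 c3@6, authorship ......
After op 3 (insert('a')): buffer="bcuaariata" (len 10), cursors c1@5 c4@5 c2@8 c3@10, authorship ...14..2.3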